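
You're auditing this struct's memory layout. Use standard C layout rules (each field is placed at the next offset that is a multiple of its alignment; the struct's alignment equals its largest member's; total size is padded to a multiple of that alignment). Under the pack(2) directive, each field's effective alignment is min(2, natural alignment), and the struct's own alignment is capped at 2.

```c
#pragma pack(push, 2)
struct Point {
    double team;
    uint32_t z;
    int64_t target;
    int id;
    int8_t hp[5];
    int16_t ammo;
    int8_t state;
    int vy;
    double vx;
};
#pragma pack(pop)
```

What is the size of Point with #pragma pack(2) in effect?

46

0..8  team  (8B, 2-aligned)
8..12  z  (4B, 2-aligned)
12..20  target  (8B, 2-aligned)
20..24  id  (4B, 2-aligned)
24..29  hp  (5B, 1-aligned)
29..30  -- padding (1B)
30..32  ammo  (2B, 2-aligned)
32..33  state  (1B, 1-aligned)
33..34  -- padding (1B)
34..38  vy  (4B, 2-aligned)
38..46  vx  (8B, 2-aligned)
sizeof = 46, alignof = 2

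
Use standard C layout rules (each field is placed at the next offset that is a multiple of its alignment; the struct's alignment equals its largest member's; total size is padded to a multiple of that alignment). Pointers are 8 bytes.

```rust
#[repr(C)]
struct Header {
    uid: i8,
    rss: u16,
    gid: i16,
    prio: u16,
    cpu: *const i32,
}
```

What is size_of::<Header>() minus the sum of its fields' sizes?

1

@0: uid [1B, align 1] → 1
+1 pad (align 2)
@2: rss [2B, align 2] → 4
@4: gid [2B, align 2] → 6
@6: prio [2B, align 2] → 8
@8: cpu [8B, align 8] → 16
size 16, align 8
data bytes 15, size 16 → padding 1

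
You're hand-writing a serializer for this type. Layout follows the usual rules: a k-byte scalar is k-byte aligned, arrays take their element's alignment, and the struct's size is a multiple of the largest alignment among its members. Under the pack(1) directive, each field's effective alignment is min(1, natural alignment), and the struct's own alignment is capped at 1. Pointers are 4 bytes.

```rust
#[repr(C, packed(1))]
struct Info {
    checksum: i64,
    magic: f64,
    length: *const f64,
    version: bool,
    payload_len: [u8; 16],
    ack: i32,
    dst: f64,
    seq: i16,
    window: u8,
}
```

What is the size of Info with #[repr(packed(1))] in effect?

checksum at 0 (size 8, align 1) → ends 8
magic at 8 (size 8, align 1) → ends 16
length at 16 (size 4, align 1) → ends 20
version at 20 (size 1, align 1) → ends 21
payload_len at 21 (size 16, align 1) → ends 37
ack at 37 (size 4, align 1) → ends 41
dst at 41 (size 8, align 1) → ends 49
seq at 49 (size 2, align 1) → ends 51
window at 51 (size 1, align 1) → ends 52
total 52 bytes, alignment 1

52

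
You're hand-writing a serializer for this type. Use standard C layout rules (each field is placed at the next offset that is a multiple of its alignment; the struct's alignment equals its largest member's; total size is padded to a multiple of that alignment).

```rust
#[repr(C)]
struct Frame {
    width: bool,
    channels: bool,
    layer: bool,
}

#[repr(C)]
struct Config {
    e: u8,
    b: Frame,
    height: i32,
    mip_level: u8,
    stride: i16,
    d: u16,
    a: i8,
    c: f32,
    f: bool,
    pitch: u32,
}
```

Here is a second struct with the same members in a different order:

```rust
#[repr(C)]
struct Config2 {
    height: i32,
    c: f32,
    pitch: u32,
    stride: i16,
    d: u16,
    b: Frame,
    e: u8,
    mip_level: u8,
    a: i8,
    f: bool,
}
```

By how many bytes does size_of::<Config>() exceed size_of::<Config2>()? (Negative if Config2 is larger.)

4

Frame: 0..1  width  (1B, 1-aligned); 1..2  channels  (1B, 1-aligned); 2..3  layer  (1B, 1-aligned); sizeof = 3, alignof = 1
0..1  e  (1B, 1-aligned)
1..4  b  (3B, 1-aligned)
4..8  height  (4B, 4-aligned)
8..9  mip_level  (1B, 1-aligned)
9..10  -- padding (1B)
10..12  stride  (2B, 2-aligned)
12..14  d  (2B, 2-aligned)
14..15  a  (1B, 1-aligned)
15..16  -- padding (1B)
16..20  c  (4B, 4-aligned)
20..21  f  (1B, 1-aligned)
21..24  -- padding (3B)
24..28  pitch  (4B, 4-aligned)
sizeof = 28, alignof = 4
— Config2 —
0..4  height  (4B, 4-aligned)
4..8  c  (4B, 4-aligned)
8..12  pitch  (4B, 4-aligned)
12..14  stride  (2B, 2-aligned)
14..16  d  (2B, 2-aligned)
16..19  b  (3B, 1-aligned)
19..20  e  (1B, 1-aligned)
20..21  mip_level  (1B, 1-aligned)
21..22  a  (1B, 1-aligned)
22..23  f  (1B, 1-aligned)
23..24  -- tail padding (1B)
sizeof = 24, alignof = 4
28 − 24 = 4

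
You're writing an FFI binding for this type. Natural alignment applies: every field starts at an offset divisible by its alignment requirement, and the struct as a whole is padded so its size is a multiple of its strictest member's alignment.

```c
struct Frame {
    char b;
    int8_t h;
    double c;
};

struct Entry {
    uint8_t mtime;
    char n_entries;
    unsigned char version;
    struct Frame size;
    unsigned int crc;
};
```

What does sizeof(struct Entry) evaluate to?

Frame: @0: b [1B, align 1] → 1; @1: h [1B, align 1] → 2; +6 pad (align 8); @8: c [8B, align 8] → 16; size 16, align 8
@0: mtime [1B, align 1] → 1
@1: n_entries [1B, align 1] → 2
@2: version [1B, align 1] → 3
+5 pad (align 8)
@8: size [16B, align 8] → 24
@24: crc [4B, align 4] → 28
+4 tail pad (align 8)
size 32, align 8

32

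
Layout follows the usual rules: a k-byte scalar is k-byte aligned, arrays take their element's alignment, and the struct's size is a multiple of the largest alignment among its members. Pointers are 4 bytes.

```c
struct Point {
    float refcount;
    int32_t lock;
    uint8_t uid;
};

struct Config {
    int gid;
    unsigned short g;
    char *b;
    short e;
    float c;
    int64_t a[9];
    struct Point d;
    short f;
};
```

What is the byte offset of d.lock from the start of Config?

100

Point: refcount at 0 (size 4, align 4) → ends 4; lock at 4 (size 4, align 4) → ends 8; uid at 8 (size 1, align 1) → ends 9; tail pad 3 to reach multiple of 4; total 12 bytes, alignment 4
gid at 0 (size 4, align 4) → ends 4
g at 4 (size 2, align 2) → ends 6
pad 2 to align 4 for b
b at 8 (size 4, align 4) → ends 12
e at 12 (size 2, align 2) → ends 14
pad 2 to align 4 for c
c at 16 (size 4, align 4) → ends 20
pad 4 to align 8 for a
a at 24 (size 72, align 8) → ends 96
d at 96 (size 12, align 4) → ends 108
within Point: lock at 4
96 + 4 = 100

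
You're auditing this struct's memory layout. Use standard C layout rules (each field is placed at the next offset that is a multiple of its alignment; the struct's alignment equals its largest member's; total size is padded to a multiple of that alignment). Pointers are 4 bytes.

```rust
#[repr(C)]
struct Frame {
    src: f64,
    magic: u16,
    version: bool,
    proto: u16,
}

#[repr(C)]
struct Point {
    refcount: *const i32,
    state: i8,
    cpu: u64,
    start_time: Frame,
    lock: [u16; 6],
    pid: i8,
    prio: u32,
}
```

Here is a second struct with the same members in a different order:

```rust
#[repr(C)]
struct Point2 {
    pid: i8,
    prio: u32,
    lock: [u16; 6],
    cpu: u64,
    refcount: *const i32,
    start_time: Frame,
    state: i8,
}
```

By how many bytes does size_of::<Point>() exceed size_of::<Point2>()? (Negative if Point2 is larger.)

Frame: src at 0 (size 8, align 8) → ends 8; magic at 8 (size 2, align 2) → ends 10; version at 10 (size 1, align 1) → ends 11; pad 1 to align 2 for proto; proto at 12 (size 2, align 2) → ends 14; tail pad 2 to reach multiple of 8; total 16 bytes, alignment 8
refcount at 0 (size 4, align 4) → ends 4
state at 4 (size 1, align 1) → ends 5
pad 3 to align 8 for cpu
cpu at 8 (size 8, align 8) → ends 16
start_time at 16 (size 16, align 8) → ends 32
lock at 32 (size 12, align 2) → ends 44
pid at 44 (size 1, align 1) → ends 45
pad 3 to align 4 for prio
prio at 48 (size 4, align 4) → ends 52
tail pad 4 to reach multiple of 8
total 56 bytes, alignment 8
— Point2 —
pid at 0 (size 1, align 1) → ends 1
pad 3 to align 4 for prio
prio at 4 (size 4, align 4) → ends 8
lock at 8 (size 12, align 2) → ends 20
pad 4 to align 8 for cpu
cpu at 24 (size 8, align 8) → ends 32
refcount at 32 (size 4, align 4) → ends 36
pad 4 to align 8 for start_time
start_time at 40 (size 16, align 8) → ends 56
state at 56 (size 1, align 1) → ends 57
tail pad 7 to reach multiple of 8
total 64 bytes, alignment 8
56 − 64 = -8

-8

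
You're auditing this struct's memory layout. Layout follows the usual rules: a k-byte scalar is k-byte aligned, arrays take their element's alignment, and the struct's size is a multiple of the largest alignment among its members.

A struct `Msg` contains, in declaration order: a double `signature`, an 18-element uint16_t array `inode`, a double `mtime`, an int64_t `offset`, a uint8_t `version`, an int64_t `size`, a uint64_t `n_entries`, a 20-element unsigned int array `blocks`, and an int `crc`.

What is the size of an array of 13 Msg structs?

signature at 0 (size 8, align 8) → ends 8
inode at 8 (size 36, align 2) → ends 44
pad 4 to align 8 for mtime
mtime at 48 (size 8, align 8) → ends 56
offset at 56 (size 8, align 8) → ends 64
version at 64 (size 1, align 1) → ends 65
pad 7 to align 8 for size
size at 72 (size 8, align 8) → ends 80
n_entries at 80 (size 8, align 8) → ends 88
blocks at 88 (size 80, align 4) → ends 168
crc at 168 (size 4, align 4) → ends 172
tail pad 4 to reach multiple of 8
total 176 bytes, alignment 8
array of 13: 13 × 176 = 2288

2288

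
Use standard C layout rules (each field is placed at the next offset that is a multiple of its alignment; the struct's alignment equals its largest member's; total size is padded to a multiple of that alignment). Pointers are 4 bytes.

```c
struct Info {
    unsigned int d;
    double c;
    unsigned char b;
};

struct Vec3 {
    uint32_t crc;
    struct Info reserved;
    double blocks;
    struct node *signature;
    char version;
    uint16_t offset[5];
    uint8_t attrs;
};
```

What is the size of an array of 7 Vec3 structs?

448

Info: @0: d [4B, align 4] → 4; +4 pad (align 8); @8: c [8B, align 8] → 16; @16: b [1B, align 1] → 17; +7 tail pad (align 8); size 24, align 8
@0: crc [4B, align 4] → 4
+4 pad (align 8)
@8: reserved [24B, align 8] → 32
@32: blocks [8B, align 8] → 40
@40: signature [4B, align 4] → 44
@44: version [1B, align 1] → 45
+1 pad (align 2)
@46: offset [10B, align 2] → 56
@56: attrs [1B, align 1] → 57
+7 tail pad (align 8)
size 64, align 8
array of 7: 7 × 64 = 448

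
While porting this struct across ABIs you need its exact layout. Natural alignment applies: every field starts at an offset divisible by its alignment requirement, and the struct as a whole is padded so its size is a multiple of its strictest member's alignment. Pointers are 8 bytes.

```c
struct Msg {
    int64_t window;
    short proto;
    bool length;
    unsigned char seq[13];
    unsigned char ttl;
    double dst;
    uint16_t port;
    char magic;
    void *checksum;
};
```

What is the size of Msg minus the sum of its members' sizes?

0..8  window  (8B, 8-aligned)
8..10  proto  (2B, 2-aligned)
10..11  length  (1B, 1-aligned)
11..24  seq  (13B, 1-aligned)
24..25  ttl  (1B, 1-aligned)
25..32  -- padding (7B)
32..40  dst  (8B, 8-aligned)
40..42  port  (2B, 2-aligned)
42..43  magic  (1B, 1-aligned)
43..48  -- padding (5B)
48..56  checksum  (8B, 8-aligned)
sizeof = 56, alignof = 8
data bytes 44, size 56 → padding 12

12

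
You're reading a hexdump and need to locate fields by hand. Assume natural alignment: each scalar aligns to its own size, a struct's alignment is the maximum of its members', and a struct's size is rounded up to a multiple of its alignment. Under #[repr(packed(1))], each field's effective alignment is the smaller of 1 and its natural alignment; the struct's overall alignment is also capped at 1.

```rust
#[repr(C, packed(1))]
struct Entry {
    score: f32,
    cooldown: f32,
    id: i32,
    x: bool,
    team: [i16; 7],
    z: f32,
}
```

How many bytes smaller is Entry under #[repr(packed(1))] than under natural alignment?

1

natural layout:
  0..4  score  (4B, 4-aligned)
  4..8  cooldown  (4B, 4-aligned)
  8..12  id  (4B, 4-aligned)
  12..13  x  (1B, 1-aligned)
  13..14  -- padding (1B)
  14..28  team  (14B, 2-aligned)
  28..32  z  (4B, 4-aligned)
  sizeof = 32, alignof = 4
packed(1) layout:
  0..4  score  (4B, 1-aligned)
  4..8  cooldown  (4B, 1-aligned)
  8..12  id  (4B, 1-aligned)
  12..13  x  (1B, 1-aligned)
  13..27  team  (14B, 1-aligned)
  27..31  z  (4B, 1-aligned)
  sizeof = 31, alignof = 1
32 − 31 = 1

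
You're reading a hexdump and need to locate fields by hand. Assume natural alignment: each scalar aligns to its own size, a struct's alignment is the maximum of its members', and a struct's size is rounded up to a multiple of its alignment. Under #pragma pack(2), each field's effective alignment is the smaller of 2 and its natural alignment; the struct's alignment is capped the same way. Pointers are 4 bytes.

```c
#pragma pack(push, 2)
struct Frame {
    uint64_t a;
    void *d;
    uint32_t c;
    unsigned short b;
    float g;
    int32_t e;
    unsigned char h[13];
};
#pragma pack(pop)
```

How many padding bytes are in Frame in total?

a at 0 (size 8, align 2) → ends 8
d at 8 (size 4, align 2) → ends 12
c at 12 (size 4, align 2) → ends 16
b at 16 (size 2, align 2) → ends 18
g at 18 (size 4, align 2) → ends 22
e at 22 (size 4, align 2) → ends 26
h at 26 (size 13, align 1) → ends 39
tail pad 1 to reach multiple of 2
total 40 bytes, alignment 2
data bytes 39, size 40 → padding 1

1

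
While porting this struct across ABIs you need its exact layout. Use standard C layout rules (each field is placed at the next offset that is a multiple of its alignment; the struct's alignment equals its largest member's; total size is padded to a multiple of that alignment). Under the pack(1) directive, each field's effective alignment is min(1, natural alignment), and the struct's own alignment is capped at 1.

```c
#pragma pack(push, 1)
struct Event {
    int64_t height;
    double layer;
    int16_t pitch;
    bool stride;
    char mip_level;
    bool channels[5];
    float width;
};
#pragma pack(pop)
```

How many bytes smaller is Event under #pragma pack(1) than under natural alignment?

natural layout:
  height at 0 (size 8, align 8) → ends 8
  layer at 8 (size 8, align 8) → ends 16
  pitch at 16 (size 2, align 2) → ends 18
  stride at 18 (size 1, align 1) → ends 19
  mip_level at 19 (size 1, align 1) → ends 20
  channels at 20 (size 5, align 1) → ends 25
  pad 3 to align 4 for width
  width at 28 (size 4, align 4) → ends 32
  total 32 bytes, alignment 8
packed(1) layout:
  height at 0 (size 8, align 1) → ends 8
  layer at 8 (size 8, align 1) → ends 16
  pitch at 16 (size 2, align 1) → ends 18
  stride at 18 (size 1, align 1) → ends 19
  mip_level at 19 (size 1, align 1) → ends 20
  channels at 20 (size 5, align 1) → ends 25
  width at 25 (size 4, align 1) → ends 29
  total 29 bytes, alignment 1
32 − 29 = 3

3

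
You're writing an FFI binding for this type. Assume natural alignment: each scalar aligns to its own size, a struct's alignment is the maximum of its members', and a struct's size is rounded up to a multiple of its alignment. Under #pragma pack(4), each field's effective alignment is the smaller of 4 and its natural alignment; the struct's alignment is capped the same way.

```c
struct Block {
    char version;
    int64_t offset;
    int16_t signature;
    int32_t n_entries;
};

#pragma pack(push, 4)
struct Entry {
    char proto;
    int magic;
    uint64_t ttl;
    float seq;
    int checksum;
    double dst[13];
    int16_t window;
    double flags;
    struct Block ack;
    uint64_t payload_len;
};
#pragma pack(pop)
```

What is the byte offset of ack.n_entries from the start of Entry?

160

Block: @0: version [1B, align 1] → 1; +7 pad (align 8); @8: offset [8B, align 8] → 16; @16: signature [2B, align 2] → 18; +2 pad (align 4); @20: n_entries [4B, align 4] → 24; size 24, align 8
@0: proto [1B, align 1] → 1
+3 pad (align 4)
@4: magic [4B, align 4] → 8
@8: ttl [8B, align 4] → 16
@16: seq [4B, align 4] → 20
@20: checksum [4B, align 4] → 24
@24: dst [104B, align 4] → 128
@128: window [2B, align 2] → 130
+2 pad (align 4)
@132: flags [8B, align 4] → 140
@140: ack [24B, align 4] → 164
within Block: n_entries at 20
140 + 20 = 160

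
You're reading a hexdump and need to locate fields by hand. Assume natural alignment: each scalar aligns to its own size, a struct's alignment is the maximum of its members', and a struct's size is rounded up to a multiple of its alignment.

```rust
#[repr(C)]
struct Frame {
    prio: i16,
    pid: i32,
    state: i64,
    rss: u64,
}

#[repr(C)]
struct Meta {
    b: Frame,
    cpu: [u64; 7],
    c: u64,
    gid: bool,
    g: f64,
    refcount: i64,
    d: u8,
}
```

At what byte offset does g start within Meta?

96

Frame: @0: prio [2B, align 2] → 2; +2 pad (align 4); @4: pid [4B, align 4] → 8; @8: state [8B, align 8] → 16; @16: rss [8B, align 8] → 24; size 24, align 8
@0: b [24B, align 8] → 24
@24: cpu [56B, align 8] → 80
@80: c [8B, align 8] → 88
@88: gid [1B, align 1] → 89
+7 pad (align 8)
@96: g [8B, align 8] → 104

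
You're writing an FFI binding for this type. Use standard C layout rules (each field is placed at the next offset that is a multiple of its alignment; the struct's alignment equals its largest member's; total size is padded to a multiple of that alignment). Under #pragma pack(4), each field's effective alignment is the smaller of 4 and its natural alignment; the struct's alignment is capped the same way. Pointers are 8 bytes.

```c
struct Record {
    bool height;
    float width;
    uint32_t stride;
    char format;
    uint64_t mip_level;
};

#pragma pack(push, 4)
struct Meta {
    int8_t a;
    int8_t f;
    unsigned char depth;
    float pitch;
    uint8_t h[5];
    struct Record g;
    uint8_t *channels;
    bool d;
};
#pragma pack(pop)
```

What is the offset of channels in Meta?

Record: height at 0 (size 1, align 1) → ends 1; pad 3 to align 4 for width; width at 4 (size 4, align 4) → ends 8; stride at 8 (size 4, align 4) → ends 12; format at 12 (size 1, align 1) → ends 13; pad 3 to align 8 for mip_level; mip_level at 16 (size 8, align 8) → ends 24; total 24 bytes, alignment 8
a at 0 (size 1, align 1) → ends 1
f at 1 (size 1, align 1) → ends 2
depth at 2 (size 1, align 1) → ends 3
pad 1 to align 4 for pitch
pitch at 4 (size 4, align 4) → ends 8
h at 8 (size 5, align 1) → ends 13
pad 3 to align 4 for g
g at 16 (size 24, align 4) → ends 40
channels at 40 (size 8, align 4) → ends 48

40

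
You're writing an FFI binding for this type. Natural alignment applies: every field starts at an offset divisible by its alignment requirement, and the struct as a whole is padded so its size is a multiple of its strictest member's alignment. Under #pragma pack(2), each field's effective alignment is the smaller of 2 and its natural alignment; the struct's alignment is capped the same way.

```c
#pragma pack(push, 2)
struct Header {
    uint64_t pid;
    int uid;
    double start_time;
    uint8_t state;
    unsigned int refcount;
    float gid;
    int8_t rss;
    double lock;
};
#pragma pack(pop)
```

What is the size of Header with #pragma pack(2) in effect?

40

@0: pid [8B, align 2] → 8
@8: uid [4B, align 2] → 12
@12: start_time [8B, align 2] → 20
@20: state [1B, align 1] → 21
+1 pad (align 2)
@22: refcount [4B, align 2] → 26
@26: gid [4B, align 2] → 30
@30: rss [1B, align 1] → 31
+1 pad (align 2)
@32: lock [8B, align 2] → 40
size 40, align 2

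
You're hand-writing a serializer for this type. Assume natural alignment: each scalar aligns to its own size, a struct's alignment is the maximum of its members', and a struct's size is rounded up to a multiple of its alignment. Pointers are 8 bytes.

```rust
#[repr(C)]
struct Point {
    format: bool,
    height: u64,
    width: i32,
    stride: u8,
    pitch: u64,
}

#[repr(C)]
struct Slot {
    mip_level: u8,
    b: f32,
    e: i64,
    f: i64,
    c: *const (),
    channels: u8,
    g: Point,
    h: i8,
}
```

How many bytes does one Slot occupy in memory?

Point: format at 0 (size 1, align 1) → ends 1; pad 7 to align 8 for height; height at 8 (size 8, align 8) → ends 16; width at 16 (size 4, align 4) → ends 20; stride at 20 (size 1, align 1) → ends 21; pad 3 to align 8 for pitch; pitch at 24 (size 8, align 8) → ends 32; total 32 bytes, alignment 8
mip_level at 0 (size 1, align 1) → ends 1
pad 3 to align 4 for b
b at 4 (size 4, align 4) → ends 8
e at 8 (size 8, align 8) → ends 16
f at 16 (size 8, align 8) → ends 24
c at 24 (size 8, align 8) → ends 32
channels at 32 (size 1, align 1) → ends 33
pad 7 to align 8 for g
g at 40 (size 32, align 8) → ends 72
h at 72 (size 1, align 1) → ends 73
tail pad 7 to reach multiple of 8
total 80 bytes, alignment 8

80 bytes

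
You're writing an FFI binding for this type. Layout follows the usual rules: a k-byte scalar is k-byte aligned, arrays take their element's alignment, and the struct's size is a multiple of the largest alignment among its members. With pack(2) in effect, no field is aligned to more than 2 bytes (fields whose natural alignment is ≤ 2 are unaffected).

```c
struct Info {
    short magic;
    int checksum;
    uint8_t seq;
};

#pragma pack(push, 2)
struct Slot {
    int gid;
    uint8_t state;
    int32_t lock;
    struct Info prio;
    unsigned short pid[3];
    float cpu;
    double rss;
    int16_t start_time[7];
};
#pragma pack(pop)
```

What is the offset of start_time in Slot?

40

Info: 0..2  magic  (2B, 2-aligned); 2..4  -- padding (2B); 4..8  checksum  (4B, 4-aligned); 8..9  seq  (1B, 1-aligned); 9..12  -- tail padding (3B); sizeof = 12, alignof = 4
0..4  gid  (4B, 2-aligned)
4..5  state  (1B, 1-aligned)
5..6  -- padding (1B)
6..10  lock  (4B, 2-aligned)
10..22  prio  (12B, 2-aligned)
22..28  pid  (6B, 2-aligned)
28..32  cpu  (4B, 2-aligned)
32..40  rss  (8B, 2-aligned)
40..54  start_time  (14B, 2-aligned)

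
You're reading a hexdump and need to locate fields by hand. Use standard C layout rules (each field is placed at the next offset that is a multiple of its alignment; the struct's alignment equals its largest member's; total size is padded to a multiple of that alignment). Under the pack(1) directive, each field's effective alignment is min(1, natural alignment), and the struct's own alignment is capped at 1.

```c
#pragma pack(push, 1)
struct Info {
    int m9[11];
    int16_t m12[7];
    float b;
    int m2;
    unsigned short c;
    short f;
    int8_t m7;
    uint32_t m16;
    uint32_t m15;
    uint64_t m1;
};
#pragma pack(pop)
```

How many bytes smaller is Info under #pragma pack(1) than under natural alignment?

natural layout:
  m9 at 0 (size 44, align 4) → ends 44
  m12 at 44 (size 14, align 2) → ends 58
  pad 2 to align 4 for b
  b at 60 (size 4, align 4) → ends 64
  m2 at 64 (size 4, align 4) → ends 68
  c at 68 (size 2, align 2) → ends 70
  f at 70 (size 2, align 2) → ends 72
  m7 at 72 (size 1, align 1) → ends 73
  pad 3 to align 4 for m16
  m16 at 76 (size 4, align 4) → ends 80
  m15 at 80 (size 4, align 4) → ends 84
  pad 4 to align 8 for m1
  m1 at 88 (size 8, align 8) → ends 96
  total 96 bytes, alignment 8
packed(1) layout:
  m9 at 0 (size 44, align 1) → ends 44
  m12 at 44 (size 14, align 1) → ends 58
  b at 58 (size 4, align 1) → ends 62
  m2 at 62 (size 4, align 1) → ends 66
  c at 66 (size 2, align 1) → ends 68
  f at 68 (size 2, align 1) → ends 70
  m7 at 70 (size 1, align 1) → ends 71
  m16 at 71 (size 4, align 1) → ends 75
  m15 at 75 (size 4, align 1) → ends 79
  m1 at 79 (size 8, align 1) → ends 87
  total 87 bytes, alignment 1
96 − 87 = 9

9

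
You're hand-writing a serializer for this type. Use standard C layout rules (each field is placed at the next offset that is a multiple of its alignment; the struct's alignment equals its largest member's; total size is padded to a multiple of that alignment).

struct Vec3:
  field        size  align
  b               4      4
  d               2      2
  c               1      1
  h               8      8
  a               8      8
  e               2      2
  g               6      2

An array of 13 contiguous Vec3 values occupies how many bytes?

0..4  b  (4B, 4-aligned)
4..6  d  (2B, 2-aligned)
6..7  c  (1B, 1-aligned)
7..8  -- padding (1B)
8..16  h  (8B, 8-aligned)
16..24  a  (8B, 8-aligned)
24..26  e  (2B, 2-aligned)
26..32  g  (6B, 2-aligned)
sizeof = 32, alignof = 8
array of 13: 13 × 32 = 416

416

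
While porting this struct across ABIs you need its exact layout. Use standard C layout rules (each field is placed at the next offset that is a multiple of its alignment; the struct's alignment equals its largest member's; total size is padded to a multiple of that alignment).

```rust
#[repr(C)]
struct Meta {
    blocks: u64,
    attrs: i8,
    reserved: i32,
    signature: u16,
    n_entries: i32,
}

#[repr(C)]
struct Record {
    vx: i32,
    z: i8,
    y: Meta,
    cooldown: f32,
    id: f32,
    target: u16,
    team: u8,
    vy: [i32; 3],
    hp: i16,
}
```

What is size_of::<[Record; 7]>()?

Meta: @0: blocks [8B, align 8] → 8; @8: attrs [1B, align 1] → 9; +3 pad (align 4); @12: reserved [4B, align 4] → 16; @16: signature [2B, align 2] → 18; +2 pad (align 4); @20: n_entries [4B, align 4] → 24; size 24, align 8
@0: vx [4B, align 4] → 4
@4: z [1B, align 1] → 5
+3 pad (align 8)
@8: y [24B, align 8] → 32
@32: cooldown [4B, align 4] → 36
@36: id [4B, align 4] → 40
@40: target [2B, align 2] → 42
@42: team [1B, align 1] → 43
+1 pad (align 4)
@44: vy [12B, align 4] → 56
@56: hp [2B, align 2] → 58
+6 tail pad (align 8)
size 64, align 8
array of 7: 7 × 64 = 448

448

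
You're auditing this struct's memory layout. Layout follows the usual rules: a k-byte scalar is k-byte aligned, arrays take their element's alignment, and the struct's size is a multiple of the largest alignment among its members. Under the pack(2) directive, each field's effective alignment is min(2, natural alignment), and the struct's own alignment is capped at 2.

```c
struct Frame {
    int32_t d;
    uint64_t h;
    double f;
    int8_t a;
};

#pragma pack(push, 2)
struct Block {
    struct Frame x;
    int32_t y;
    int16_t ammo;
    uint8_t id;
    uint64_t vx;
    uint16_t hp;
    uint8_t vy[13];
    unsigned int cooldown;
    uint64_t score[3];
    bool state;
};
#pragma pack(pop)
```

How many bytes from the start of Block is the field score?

68

Frame: 0..4  d  (4B, 4-aligned); 4..8  -- padding (4B); 8..16  h  (8B, 8-aligned); 16..24  f  (8B, 8-aligned); 24..25  a  (1B, 1-aligned); 25..32  -- tail padding (7B); sizeof = 32, alignof = 8
0..32  x  (32B, 2-aligned)
32..36  y  (4B, 2-aligned)
36..38  ammo  (2B, 2-aligned)
38..39  id  (1B, 1-aligned)
39..40  -- padding (1B)
40..48  vx  (8B, 2-aligned)
48..50  hp  (2B, 2-aligned)
50..63  vy  (13B, 1-aligned)
63..64  -- padding (1B)
64..68  cooldown  (4B, 2-aligned)
68..92  score  (24B, 2-aligned)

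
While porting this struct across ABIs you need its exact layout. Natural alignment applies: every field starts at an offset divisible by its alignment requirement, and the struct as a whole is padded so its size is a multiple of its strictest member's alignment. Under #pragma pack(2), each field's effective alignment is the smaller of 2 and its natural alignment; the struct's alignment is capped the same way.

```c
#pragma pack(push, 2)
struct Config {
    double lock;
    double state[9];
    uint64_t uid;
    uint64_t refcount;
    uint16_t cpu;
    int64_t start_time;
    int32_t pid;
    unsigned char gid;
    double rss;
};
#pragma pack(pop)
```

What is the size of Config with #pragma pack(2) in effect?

0..8  lock  (8B, 2-aligned)
8..80  state  (72B, 2-aligned)
80..88  uid  (8B, 2-aligned)
88..96  refcount  (8B, 2-aligned)
96..98  cpu  (2B, 2-aligned)
98..106  start_time  (8B, 2-aligned)
106..110  pid  (4B, 2-aligned)
110..111  gid  (1B, 1-aligned)
111..112  -- padding (1B)
112..120  rss  (8B, 2-aligned)
sizeof = 120, alignof = 2

120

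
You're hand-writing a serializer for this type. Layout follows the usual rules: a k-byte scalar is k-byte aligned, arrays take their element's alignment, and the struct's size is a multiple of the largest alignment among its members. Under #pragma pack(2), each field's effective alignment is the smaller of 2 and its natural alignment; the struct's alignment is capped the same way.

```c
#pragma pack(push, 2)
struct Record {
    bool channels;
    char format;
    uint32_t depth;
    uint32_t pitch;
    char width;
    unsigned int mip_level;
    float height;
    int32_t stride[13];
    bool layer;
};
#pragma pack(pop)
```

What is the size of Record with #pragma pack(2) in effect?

channels at 0 (size 1, align 1) → ends 1
format at 1 (size 1, align 1) → ends 2
depth at 2 (size 4, align 2) → ends 6
pitch at 6 (size 4, align 2) → ends 10
width at 10 (size 1, align 1) → ends 11
pad 1 to align 2 for mip_level
mip_level at 12 (size 4, align 2) → ends 16
height at 16 (size 4, align 2) → ends 20
stride at 20 (size 52, align 2) → ends 72
layer at 72 (size 1, align 1) → ends 73
tail pad 1 to reach multiple of 2
total 74 bytes, alignment 2

74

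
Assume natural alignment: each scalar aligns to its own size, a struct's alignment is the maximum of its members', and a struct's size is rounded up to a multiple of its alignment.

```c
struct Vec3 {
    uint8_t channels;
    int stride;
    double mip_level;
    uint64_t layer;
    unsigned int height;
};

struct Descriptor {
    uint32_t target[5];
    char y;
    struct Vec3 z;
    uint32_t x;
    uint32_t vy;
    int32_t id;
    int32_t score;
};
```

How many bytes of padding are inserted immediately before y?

Vec3: 0..1  channels  (1B, 1-aligned); 1..4  -- padding (3B); 4..8  stride  (4B, 4-aligned); 8..16  mip_level  (8B, 8-aligned); 16..24  layer  (8B, 8-aligned); 24..28  height  (4B, 4-aligned); 28..32  -- tail padding (4B); sizeof = 32, alignof = 8
0..20  target  (20B, 4-aligned)
20..21  y  (1B, 1-aligned)

0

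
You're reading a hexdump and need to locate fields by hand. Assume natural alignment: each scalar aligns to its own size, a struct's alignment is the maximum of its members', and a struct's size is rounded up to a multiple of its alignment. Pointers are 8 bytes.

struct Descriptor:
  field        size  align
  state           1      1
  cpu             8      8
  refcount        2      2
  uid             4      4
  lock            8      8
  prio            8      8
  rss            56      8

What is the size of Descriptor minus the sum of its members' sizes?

0..1  state  (1B, 1-aligned)
1..8  -- padding (7B)
8..16  cpu  (8B, 8-aligned)
16..18  refcount  (2B, 2-aligned)
18..20  -- padding (2B)
20..24  uid  (4B, 4-aligned)
24..32  lock  (8B, 8-aligned)
32..40  prio  (8B, 8-aligned)
40..96  rss  (56B, 8-aligned)
sizeof = 96, alignof = 8
data bytes 87, size 96 → padding 9

9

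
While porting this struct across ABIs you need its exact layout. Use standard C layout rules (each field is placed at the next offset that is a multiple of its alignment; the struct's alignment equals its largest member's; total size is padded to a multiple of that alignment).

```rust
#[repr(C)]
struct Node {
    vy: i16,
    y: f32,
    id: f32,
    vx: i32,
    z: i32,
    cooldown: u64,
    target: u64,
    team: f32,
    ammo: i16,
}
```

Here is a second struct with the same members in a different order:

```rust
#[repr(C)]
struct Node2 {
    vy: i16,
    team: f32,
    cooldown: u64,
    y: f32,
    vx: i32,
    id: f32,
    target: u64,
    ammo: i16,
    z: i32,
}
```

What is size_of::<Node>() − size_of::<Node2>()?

0

0..2  vy  (2B, 2-aligned)
2..4  -- padding (2B)
4..8  y  (4B, 4-aligned)
8..12  id  (4B, 4-aligned)
12..16  vx  (4B, 4-aligned)
16..20  z  (4B, 4-aligned)
20..24  -- padding (4B)
24..32  cooldown  (8B, 8-aligned)
32..40  target  (8B, 8-aligned)
40..44  team  (4B, 4-aligned)
44..46  ammo  (2B, 2-aligned)
46..48  -- tail padding (2B)
sizeof = 48, alignof = 8
— Node2 —
0..2  vy  (2B, 2-aligned)
2..4  -- padding (2B)
4..8  team  (4B, 4-aligned)
8..16  cooldown  (8B, 8-aligned)
16..20  y  (4B, 4-aligned)
20..24  vx  (4B, 4-aligned)
24..28  id  (4B, 4-aligned)
28..32  -- padding (4B)
32..40  target  (8B, 8-aligned)
40..42  ammo  (2B, 2-aligned)
42..44  -- padding (2B)
44..48  z  (4B, 4-aligned)
sizeof = 48, alignof = 8
48 − 48 = 0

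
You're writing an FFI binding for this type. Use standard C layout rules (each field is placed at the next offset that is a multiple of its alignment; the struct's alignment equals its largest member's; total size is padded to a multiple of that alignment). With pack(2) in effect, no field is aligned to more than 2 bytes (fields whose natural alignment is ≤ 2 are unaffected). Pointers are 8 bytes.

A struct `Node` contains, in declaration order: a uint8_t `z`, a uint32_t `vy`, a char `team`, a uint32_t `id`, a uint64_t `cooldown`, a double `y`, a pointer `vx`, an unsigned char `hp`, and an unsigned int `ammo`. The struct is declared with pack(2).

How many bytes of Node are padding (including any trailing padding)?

3

@0: z [1B, align 1] → 1
+1 pad (align 2)
@2: vy [4B, align 2] → 6
@6: team [1B, align 1] → 7
+1 pad (align 2)
@8: id [4B, align 2] → 12
@12: cooldown [8B, align 2] → 20
@20: y [8B, align 2] → 28
@28: vx [8B, align 2] → 36
@36: hp [1B, align 1] → 37
+1 pad (align 2)
@38: ammo [4B, align 2] → 42
size 42, align 2
data bytes 39, size 42 → padding 3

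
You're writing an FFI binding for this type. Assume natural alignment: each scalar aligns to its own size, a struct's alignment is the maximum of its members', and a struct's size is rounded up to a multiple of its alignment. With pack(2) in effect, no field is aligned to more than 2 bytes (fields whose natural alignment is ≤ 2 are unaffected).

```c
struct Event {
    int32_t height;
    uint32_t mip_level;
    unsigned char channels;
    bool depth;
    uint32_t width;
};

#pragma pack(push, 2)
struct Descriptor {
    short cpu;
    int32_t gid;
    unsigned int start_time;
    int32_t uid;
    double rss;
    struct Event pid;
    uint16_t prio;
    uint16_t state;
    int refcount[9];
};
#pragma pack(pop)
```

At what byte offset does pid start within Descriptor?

Event: height at 0 (size 4, align 4) → ends 4; mip_level at 4 (size 4, align 4) → ends 8; channels at 8 (size 1, align 1) → ends 9; depth at 9 (size 1, align 1) → ends 10; pad 2 to align 4 for width; width at 12 (size 4, align 4) → ends 16; total 16 bytes, alignment 4
cpu at 0 (size 2, align 2) → ends 2
gid at 2 (size 4, align 2) → ends 6
start_time at 6 (size 4, align 2) → ends 10
uid at 10 (size 4, align 2) → ends 14
rss at 14 (size 8, align 2) → ends 22
pid at 22 (size 16, align 2) → ends 38

22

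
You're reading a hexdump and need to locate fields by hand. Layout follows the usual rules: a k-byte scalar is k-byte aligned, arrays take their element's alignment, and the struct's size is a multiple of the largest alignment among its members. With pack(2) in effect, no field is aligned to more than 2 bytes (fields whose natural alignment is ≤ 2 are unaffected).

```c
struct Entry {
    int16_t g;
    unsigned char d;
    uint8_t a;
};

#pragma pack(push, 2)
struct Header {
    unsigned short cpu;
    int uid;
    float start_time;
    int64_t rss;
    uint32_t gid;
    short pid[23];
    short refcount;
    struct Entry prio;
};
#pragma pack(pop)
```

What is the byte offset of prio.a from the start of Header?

73

Entry: g at 0 (size 2, align 2) → ends 2; d at 2 (size 1, align 1) → ends 3; a at 3 (size 1, align 1) → ends 4; total 4 bytes, alignment 2
cpu at 0 (size 2, align 2) → ends 2
uid at 2 (size 4, align 2) → ends 6
start_time at 6 (size 4, align 2) → ends 10
rss at 10 (size 8, align 2) → ends 18
gid at 18 (size 4, align 2) → ends 22
pid at 22 (size 46, align 2) → ends 68
refcount at 68 (size 2, align 2) → ends 70
prio at 70 (size 4, align 2) → ends 74
within Entry: a at 3
70 + 3 = 73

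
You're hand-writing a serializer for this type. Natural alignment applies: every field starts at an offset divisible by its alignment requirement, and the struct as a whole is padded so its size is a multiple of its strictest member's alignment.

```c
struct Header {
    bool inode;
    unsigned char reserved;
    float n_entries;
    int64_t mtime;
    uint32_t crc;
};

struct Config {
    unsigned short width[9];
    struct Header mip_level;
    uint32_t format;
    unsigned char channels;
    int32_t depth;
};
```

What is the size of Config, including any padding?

64 bytes

Header: inode at 0 (size 1, align 1) → ends 1; reserved at 1 (size 1, align 1) → ends 2; pad 2 to align 4 for n_entries; n_entries at 4 (size 4, align 4) → ends 8; mtime at 8 (size 8, align 8) → ends 16; crc at 16 (size 4, align 4) → ends 20; tail pad 4 to reach multiple of 8; total 24 bytes, alignment 8
width at 0 (size 18, align 2) → ends 18
pad 6 to align 8 for mip_level
mip_level at 24 (size 24, align 8) → ends 48
format at 48 (size 4, align 4) → ends 52
channels at 52 (size 1, align 1) → ends 53
pad 3 to align 4 for depth
depth at 56 (size 4, align 4) → ends 60
tail pad 4 to reach multiple of 8
total 64 bytes, alignment 8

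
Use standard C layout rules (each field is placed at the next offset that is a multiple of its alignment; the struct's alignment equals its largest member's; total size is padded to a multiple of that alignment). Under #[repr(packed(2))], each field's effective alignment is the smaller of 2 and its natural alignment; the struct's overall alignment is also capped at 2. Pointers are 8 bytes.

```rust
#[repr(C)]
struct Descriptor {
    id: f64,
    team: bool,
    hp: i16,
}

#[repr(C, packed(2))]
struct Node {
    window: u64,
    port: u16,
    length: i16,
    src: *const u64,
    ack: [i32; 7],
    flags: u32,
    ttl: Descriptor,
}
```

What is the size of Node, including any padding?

Descriptor: @0: id [8B, align 8] → 8; @8: team [1B, align 1] → 9; +1 pad (align 2); @10: hp [2B, align 2] → 12; +4 tail pad (align 8); size 16, align 8
@0: window [8B, align 2] → 8
@8: port [2B, align 2] → 10
@10: length [2B, align 2] → 12
@12: src [8B, align 2] → 20
@20: ack [28B, align 2] → 48
@48: flags [4B, align 2] → 52
@52: ttl [16B, align 2] → 68
size 68, align 2

68 bytes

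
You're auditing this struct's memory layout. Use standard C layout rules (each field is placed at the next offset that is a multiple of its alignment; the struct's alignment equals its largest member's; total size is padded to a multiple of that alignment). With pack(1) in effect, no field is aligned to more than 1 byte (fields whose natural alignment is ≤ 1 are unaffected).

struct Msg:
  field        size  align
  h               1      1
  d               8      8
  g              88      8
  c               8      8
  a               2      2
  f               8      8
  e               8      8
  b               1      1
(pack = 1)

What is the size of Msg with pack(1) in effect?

124

@0: h [1B, align 1] → 1
@1: d [8B, align 1] → 9
@9: g [88B, align 1] → 97
@97: c [8B, align 1] → 105
@105: a [2B, align 1] → 107
@107: f [8B, align 1] → 115
@115: e [8B, align 1] → 123
@123: b [1B, align 1] → 124
size 124, align 1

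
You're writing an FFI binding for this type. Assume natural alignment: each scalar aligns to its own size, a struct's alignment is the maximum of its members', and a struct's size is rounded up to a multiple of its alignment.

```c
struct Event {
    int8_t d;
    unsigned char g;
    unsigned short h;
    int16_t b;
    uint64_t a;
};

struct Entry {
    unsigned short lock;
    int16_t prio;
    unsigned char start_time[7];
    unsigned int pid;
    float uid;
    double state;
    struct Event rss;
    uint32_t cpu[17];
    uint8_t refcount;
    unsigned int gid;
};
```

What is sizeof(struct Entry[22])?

Event: 0..1  d  (1B, 1-aligned); 1..2  g  (1B, 1-aligned); 2..4  h  (2B, 2-aligned); 4..6  b  (2B, 2-aligned); 6..8  -- padding (2B); 8..16  a  (8B, 8-aligned); sizeof = 16, alignof = 8
0..2  lock  (2B, 2-aligned)
2..4  prio  (2B, 2-aligned)
4..11  start_time  (7B, 1-aligned)
11..12  -- padding (1B)
12..16  pid  (4B, 4-aligned)
16..20  uid  (4B, 4-aligned)
20..24  -- padding (4B)
24..32  state  (8B, 8-aligned)
32..48  rss  (16B, 8-aligned)
48..116  cpu  (68B, 4-aligned)
116..117  refcount  (1B, 1-aligned)
117..120  -- padding (3B)
120..124  gid  (4B, 4-aligned)
124..128  -- tail padding (4B)
sizeof = 128, alignof = 8
array of 22: 22 × 128 = 2816

2816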